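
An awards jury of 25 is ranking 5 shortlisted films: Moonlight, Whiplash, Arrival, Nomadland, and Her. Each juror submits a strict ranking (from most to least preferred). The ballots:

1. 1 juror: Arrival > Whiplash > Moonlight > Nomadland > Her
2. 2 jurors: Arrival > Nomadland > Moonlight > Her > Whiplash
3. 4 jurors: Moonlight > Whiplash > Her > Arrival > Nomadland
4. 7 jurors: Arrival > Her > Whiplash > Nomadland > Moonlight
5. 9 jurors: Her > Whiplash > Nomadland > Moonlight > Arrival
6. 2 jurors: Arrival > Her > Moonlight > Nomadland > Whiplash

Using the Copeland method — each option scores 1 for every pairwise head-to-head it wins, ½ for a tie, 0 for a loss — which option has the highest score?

Her

Moonlight: beats Arrival; loses to Whiplash, Nomadland, and Her → score 1.
Whiplash: beats Moonlight, Arrival, and Nomadland; loses to Her → score 3.
Arrival: beats Nomadland; loses to Moonlight, Whiplash, and Her → score 1.
Nomadland: beats Moonlight; loses to Whiplash, Arrival, and Her → score 1.
Her: beats Moonlight, Whiplash, Arrival, and Nomadland → score 4.
Her has the best pairwise record.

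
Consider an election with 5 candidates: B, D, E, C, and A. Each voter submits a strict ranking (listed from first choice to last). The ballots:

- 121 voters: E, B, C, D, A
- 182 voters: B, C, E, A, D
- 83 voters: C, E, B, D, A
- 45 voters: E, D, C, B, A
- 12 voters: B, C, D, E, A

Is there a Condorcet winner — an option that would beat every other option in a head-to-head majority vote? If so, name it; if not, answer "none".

none

Checking pairwise contests:
E beats B 249–194.
B beats D 398–45.
C beats E 277–166.
B beats C 315–128.
B beats A 443–0.
Every option loses at least one head-to-head, so there is no Condorcet winner.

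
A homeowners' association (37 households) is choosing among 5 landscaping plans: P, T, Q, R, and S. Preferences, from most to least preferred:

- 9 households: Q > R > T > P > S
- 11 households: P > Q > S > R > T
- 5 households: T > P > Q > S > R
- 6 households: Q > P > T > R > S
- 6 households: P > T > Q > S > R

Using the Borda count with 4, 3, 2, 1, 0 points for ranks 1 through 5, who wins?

Q

P: 9·1 + 11·4 + 5·3 + 6·3 + 6·4 = 110
T: 9·2 + 11·0 + 5·4 + 6·2 + 6·3 = 68
Q: 9·4 + 11·3 + 5·2 + 6·4 + 6·2 = 115
R: 9·3 + 11·1 + 5·0 + 6·1 + 6·0 = 44
S: 9·0 + 11·2 + 5·1 + 6·0 + 6·1 = 33
Q has the highest Borda score (115).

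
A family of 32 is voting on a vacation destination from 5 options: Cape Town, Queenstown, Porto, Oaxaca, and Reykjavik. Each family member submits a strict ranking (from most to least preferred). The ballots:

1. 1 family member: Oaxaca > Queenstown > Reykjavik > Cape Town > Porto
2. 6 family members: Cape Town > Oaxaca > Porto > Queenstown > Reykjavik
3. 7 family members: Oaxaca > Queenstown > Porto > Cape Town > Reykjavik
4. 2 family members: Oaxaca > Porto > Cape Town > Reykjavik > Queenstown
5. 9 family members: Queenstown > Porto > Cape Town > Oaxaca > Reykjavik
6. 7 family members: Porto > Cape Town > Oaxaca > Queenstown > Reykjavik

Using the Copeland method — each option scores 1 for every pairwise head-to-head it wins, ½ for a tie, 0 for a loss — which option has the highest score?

Queenstown

Cape Town: beats Oaxaca and Reykjavik; loses to Queenstown and Porto → score 2.
Queenstown: beats Cape Town, Porto, and Reykjavik; loses to Oaxaca → score 3.
Porto: beats Cape Town and Reykjavik; ties Oaxaca; loses to Queenstown → score 2.5.
Oaxaca: beats Queenstown and Reykjavik; ties Porto; loses to Cape Town → score 2.5.
Reykjavik: loses to Cape Town, Queenstown, Porto, and Oaxaca → score 0.
Queenstown has the best pairwise record.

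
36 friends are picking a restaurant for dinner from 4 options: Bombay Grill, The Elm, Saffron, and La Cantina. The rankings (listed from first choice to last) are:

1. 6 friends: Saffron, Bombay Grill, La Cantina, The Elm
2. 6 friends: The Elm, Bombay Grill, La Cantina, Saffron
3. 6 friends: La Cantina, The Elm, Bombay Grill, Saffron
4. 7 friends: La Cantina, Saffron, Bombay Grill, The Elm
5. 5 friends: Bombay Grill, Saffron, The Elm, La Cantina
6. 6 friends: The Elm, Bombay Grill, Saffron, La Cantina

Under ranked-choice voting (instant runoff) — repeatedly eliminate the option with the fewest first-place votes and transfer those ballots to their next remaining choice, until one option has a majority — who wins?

Round 1: Bombay Grill 5, The Elm 12, Saffron 6, La Cantina 13. Eliminate Bombay Grill.
Round 2: The Elm 12, Saffron 11, La Cantina 13. Eliminate Saffron.
Round 3: The Elm 17, La Cantina 19. La Cantina has a majority.

La Cantina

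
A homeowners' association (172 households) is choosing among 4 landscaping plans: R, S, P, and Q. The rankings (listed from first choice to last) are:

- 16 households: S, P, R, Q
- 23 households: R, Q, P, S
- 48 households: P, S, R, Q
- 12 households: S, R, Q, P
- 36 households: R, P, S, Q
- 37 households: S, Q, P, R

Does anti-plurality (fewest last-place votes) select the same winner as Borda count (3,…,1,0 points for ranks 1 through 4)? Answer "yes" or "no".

no

Anti-plurality — last-place votes: R 37, S 23, P 12, Q 100. Winner: P.
Borda — scores: R 265, S 327, P 308, Q 132. Winner: S.
The two methods disagree.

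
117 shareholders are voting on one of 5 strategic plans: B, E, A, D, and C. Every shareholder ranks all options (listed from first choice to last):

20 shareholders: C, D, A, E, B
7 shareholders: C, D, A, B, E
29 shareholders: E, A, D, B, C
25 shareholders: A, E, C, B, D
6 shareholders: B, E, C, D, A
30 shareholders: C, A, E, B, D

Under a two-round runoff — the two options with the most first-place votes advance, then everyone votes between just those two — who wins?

E

Round 1 first-place votes: B 6, E 29, A 25, D 0, C 57.
C and E advance.
Runoff: C is preferred to E by 57 voters; E by 60.
E wins the runoff.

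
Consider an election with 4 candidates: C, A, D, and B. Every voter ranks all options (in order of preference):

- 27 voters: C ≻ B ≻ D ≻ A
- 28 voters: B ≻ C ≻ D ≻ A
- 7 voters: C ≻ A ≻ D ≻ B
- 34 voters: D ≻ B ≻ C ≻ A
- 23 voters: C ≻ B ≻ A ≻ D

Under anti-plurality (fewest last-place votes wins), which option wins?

Last-place votes: C 0, A 89, D 23, B 7.
C is ranked last by the fewest voters, so C wins.

C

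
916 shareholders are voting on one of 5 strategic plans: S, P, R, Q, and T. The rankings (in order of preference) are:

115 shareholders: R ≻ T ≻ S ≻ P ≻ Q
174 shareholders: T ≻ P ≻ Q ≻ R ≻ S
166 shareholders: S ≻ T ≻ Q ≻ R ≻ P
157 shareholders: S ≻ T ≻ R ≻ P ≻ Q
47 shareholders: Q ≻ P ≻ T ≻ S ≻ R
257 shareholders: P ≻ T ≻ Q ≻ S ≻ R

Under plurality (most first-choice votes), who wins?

First-place votes: S 323, P 257, R 115, Q 47, T 174.
S has the most first-place votes.

S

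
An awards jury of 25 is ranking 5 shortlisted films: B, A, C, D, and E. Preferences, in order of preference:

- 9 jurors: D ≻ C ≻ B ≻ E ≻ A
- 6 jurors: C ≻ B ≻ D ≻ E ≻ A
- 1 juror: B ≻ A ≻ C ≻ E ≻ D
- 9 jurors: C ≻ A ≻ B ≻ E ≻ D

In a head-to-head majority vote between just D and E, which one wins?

D

Voters preferring D to E: 15; preferring E to D: 10.
D wins the head-to-head.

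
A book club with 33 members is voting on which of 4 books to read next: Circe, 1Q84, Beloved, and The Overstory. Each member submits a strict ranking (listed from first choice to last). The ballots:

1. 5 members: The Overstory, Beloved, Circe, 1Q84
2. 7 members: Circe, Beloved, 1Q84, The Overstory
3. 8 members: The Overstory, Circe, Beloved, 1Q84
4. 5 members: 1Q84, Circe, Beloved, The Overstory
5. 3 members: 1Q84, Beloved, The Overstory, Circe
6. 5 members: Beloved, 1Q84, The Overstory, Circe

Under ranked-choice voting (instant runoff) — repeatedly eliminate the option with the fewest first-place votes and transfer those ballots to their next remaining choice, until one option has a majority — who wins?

1Q84

Round 1: Circe 7, 1Q84 8, Beloved 5, The Overstory 13. Eliminate Beloved.
Round 2: Circe 7, 1Q84 13, The Overstory 13. Eliminate Circe.
Round 3: 1Q84 20, The Overstory 13. 1Q84 has a majority.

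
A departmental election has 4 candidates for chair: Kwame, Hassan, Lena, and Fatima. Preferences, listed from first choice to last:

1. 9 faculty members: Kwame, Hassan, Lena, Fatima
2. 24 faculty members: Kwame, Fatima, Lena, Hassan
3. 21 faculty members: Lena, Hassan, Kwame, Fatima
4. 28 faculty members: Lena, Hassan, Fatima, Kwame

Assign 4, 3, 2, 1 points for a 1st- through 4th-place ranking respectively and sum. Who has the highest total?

Lena

Kwame: 9·4 + 24·4 + 21·2 + 28·1 = 202
Hassan: 9·3 + 24·1 + 21·3 + 28·3 = 198
Lena: 9·2 + 24·2 + 21·4 + 28·4 = 262
Fatima: 9·1 + 24·3 + 21·1 + 28·2 = 158
Lena has the highest Borda score (262).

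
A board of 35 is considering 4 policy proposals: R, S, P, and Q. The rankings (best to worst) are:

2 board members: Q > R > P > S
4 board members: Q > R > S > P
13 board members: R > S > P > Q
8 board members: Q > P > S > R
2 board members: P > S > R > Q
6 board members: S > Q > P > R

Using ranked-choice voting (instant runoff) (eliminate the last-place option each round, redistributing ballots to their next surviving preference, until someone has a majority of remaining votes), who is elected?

Round 1: R 13, S 6, P 2, Q 14. Eliminate P.
Round 2: R 13, S 8, Q 14. Eliminate S.
Round 3: R 15, Q 20. Q has a majority.

Q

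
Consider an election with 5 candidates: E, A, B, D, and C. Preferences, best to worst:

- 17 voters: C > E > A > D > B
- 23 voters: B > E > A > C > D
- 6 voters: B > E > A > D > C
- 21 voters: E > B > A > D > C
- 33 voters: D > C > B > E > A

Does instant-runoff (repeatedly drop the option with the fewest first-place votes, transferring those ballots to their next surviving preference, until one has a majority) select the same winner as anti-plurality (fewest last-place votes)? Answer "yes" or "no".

yes

Instant-runoff — R1 E 21, A 0, B 29, D 33, C 17 (A out); R2 E 21, B 29, D 33, C 17 (C out); R3 E 38, B 29, D 33 (B out); R4 E 67, D 33 (E winner). Winner: E.
Anti-plurality — last-place votes: E 0, A 33, B 17, D 23, C 27. Winner: E.
The two methods agree.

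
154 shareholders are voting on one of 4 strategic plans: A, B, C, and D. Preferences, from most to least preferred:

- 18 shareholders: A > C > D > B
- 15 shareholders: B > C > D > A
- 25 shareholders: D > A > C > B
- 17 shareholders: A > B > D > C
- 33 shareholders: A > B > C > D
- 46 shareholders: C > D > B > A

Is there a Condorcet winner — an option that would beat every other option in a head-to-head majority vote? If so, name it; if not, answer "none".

none

Checking pairwise contests:
D beats A 86–68.
A beats B 93–61.
A beats C 93–61.
C beats D 112–42.
Every option loses at least one head-to-head, so there is no Condorcet winner.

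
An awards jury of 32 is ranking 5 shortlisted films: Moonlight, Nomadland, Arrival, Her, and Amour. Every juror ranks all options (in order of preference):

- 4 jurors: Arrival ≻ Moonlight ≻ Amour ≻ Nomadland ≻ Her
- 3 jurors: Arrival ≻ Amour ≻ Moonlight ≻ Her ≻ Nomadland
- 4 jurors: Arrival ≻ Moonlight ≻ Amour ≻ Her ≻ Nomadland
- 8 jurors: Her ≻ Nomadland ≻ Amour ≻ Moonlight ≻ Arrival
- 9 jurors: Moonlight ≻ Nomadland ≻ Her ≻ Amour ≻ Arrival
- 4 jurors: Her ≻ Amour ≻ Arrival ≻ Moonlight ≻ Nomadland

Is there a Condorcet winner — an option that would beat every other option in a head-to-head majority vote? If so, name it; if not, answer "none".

Moonlight vs Nomadland: 24–8 for Moonlight.
Moonlight vs Arrival: 17–15 for Moonlight.
Moonlight vs Her: 20–12 for Moonlight.
Moonlight vs Amour: 17–15 for Moonlight.
Moonlight beats every other option head-to-head.

Moonlight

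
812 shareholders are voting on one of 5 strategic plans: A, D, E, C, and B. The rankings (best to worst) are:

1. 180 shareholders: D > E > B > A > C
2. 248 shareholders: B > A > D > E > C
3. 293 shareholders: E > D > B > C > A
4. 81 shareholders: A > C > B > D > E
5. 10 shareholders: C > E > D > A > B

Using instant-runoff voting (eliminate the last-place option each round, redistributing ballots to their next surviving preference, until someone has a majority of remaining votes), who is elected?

E

Round 1: A 81, D 180, E 293, C 10, B 248. Eliminate C.
Round 2: A 81, D 180, E 303, B 248. Eliminate A.
Round 3: D 180, E 303, B 329. Eliminate D.
Round 4: E 483, B 329. E has a majority.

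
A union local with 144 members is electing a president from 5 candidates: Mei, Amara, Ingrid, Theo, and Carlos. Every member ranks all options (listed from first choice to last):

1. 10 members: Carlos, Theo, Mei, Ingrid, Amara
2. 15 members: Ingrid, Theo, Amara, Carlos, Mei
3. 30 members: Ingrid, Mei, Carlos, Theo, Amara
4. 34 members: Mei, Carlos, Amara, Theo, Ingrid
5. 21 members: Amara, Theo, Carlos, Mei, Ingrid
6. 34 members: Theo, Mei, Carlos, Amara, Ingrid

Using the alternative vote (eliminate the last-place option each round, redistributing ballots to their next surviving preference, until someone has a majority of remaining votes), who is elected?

Round 1: Mei 34, Amara 21, Ingrid 45, Theo 34, Carlos 10. Eliminate Carlos.
Round 2: Mei 34, Amara 21, Ingrid 45, Theo 44. Eliminate Amara.
Round 3: Mei 34, Ingrid 45, Theo 65. Eliminate Mei.
Round 4: Ingrid 45, Theo 99. Theo has a majority.

Theo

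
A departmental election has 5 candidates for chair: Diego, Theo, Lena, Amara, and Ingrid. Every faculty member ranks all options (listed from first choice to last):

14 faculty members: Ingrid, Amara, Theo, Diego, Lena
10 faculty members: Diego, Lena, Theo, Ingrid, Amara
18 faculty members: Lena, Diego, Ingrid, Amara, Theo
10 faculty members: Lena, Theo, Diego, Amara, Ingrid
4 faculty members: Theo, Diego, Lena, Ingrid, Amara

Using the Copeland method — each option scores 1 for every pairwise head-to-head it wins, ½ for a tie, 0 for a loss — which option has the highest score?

Diego: beats Amara and Ingrid; ties Theo and Lena → score 3.
Theo: ties Diego; loses to Lena, Amara, and Ingrid → score 0.5.
Lena: beats Theo, Amara, and Ingrid; ties Diego → score 3.5.
Amara: beats Theo; loses to Diego, Lena, and Ingrid → score 1.
Ingrid: beats Theo and Amara; loses to Diego and Lena → score 2.
Lena has the best pairwise record.

Lena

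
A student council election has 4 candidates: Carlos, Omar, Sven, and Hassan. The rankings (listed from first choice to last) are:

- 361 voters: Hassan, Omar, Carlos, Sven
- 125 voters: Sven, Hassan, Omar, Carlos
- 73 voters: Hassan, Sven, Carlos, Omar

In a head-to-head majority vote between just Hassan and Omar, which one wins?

Voters preferring Hassan to Omar: 559; preferring Omar to Hassan: 0.
Hassan wins the head-to-head.

Hassan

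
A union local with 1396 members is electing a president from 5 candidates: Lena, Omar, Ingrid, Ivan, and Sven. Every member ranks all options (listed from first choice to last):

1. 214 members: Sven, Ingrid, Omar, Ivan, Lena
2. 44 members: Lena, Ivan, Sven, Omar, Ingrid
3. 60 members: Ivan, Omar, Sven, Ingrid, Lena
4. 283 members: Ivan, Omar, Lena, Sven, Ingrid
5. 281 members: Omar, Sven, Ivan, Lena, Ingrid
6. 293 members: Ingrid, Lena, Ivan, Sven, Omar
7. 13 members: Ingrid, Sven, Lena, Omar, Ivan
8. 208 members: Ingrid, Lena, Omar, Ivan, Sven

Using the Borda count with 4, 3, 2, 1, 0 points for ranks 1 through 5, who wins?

Ivan

Lena: 214·0 + 44·4 + 60·0 + 283·2 + 281·1 + 293·3 + 13·2 + 208·3 = 2552
Omar: 214·2 + 44·1 + 60·3 + 283·3 + 281·4 + 293·0 + 13·1 + 208·2 = 3054
Ingrid: 214·3 + 44·0 + 60·1 + 283·0 + 281·0 + 293·4 + 13·4 + 208·4 = 2758
Ivan: 214·1 + 44·3 + 60·4 + 283·4 + 281·2 + 293·2 + 13·0 + 208·1 = 3074
Sven: 214·4 + 44·2 + 60·2 + 283·1 + 281·3 + 293·1 + 13·3 + 208·0 = 2522
Ivan has the highest Borda score (3074).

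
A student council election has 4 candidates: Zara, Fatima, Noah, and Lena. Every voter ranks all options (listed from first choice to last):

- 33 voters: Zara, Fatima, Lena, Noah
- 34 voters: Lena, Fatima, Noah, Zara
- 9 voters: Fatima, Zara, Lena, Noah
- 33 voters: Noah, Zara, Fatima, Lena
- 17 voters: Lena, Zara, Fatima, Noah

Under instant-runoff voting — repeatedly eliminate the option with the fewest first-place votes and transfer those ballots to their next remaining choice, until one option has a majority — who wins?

Round 1: Zara 33, Fatima 9, Noah 33, Lena 51. Eliminate Fatima.
Round 2: Zara 42, Noah 33, Lena 51. Eliminate Noah.
Round 3: Zara 75, Lena 51. Zara has a majority.

Zara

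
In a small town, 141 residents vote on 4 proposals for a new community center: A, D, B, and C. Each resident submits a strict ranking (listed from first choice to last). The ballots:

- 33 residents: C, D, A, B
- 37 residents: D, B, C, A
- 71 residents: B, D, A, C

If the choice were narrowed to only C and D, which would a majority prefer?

Voters preferring C to D: 33; preferring D to C: 108.
D wins the head-to-head.

D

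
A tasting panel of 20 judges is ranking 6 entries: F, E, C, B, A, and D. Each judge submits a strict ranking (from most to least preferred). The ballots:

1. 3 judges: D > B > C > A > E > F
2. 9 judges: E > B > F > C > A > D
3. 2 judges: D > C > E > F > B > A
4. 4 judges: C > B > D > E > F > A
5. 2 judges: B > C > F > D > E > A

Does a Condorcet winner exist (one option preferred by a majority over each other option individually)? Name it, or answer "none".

Checking pairwise contests:
E beats F 18–2.
C beats E 11–9.
B beats C 14–6.
E beats B 11–9.
F beats A 17–3.
F beats D 11–9.
Every option loses at least one head-to-head, so there is no Condorcet winner.

none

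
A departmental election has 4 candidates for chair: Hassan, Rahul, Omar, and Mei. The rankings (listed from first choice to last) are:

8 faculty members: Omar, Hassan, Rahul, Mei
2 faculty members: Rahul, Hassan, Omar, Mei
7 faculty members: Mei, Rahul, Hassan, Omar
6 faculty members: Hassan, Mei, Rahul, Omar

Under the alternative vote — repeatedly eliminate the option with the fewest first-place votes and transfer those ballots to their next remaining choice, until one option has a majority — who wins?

Round 1: Hassan 6, Rahul 2, Omar 8, Mei 7. Eliminate Rahul.
Round 2: Hassan 8, Omar 8, Mei 7. Eliminate Mei.
Round 3: Hassan 15, Omar 8. Hassan has a majority.

Hassan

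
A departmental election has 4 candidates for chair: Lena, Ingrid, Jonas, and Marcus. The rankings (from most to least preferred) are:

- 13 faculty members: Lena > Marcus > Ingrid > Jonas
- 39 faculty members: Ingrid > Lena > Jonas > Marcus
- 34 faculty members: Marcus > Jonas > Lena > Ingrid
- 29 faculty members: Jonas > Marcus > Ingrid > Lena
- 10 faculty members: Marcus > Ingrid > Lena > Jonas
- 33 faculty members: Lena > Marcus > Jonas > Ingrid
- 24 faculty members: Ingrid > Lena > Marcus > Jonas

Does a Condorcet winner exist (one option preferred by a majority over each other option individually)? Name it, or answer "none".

Checking pairwise contests:
Ingrid beats Lena 102–80.
Jonas beats Ingrid 96–86.
Lena beats Jonas 119–63.
Lena beats Marcus 109–73.
Every option loses at least one head-to-head, so there is no Condorcet winner.

none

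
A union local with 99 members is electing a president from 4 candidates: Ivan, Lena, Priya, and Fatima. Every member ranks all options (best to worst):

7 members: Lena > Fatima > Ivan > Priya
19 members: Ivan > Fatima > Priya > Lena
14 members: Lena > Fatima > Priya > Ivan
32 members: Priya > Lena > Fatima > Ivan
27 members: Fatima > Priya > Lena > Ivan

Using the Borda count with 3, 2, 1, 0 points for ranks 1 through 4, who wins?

Fatima

Ivan: 7·1 + 19·3 + 14·0 + 32·0 + 27·0 = 64
Lena: 7·3 + 19·0 + 14·3 + 32·2 + 27·1 = 154
Priya: 7·0 + 19·1 + 14·1 + 32·3 + 27·2 = 183
Fatima: 7·2 + 19·2 + 14·2 + 32·1 + 27·3 = 193
Fatima has the highest Borda score (193).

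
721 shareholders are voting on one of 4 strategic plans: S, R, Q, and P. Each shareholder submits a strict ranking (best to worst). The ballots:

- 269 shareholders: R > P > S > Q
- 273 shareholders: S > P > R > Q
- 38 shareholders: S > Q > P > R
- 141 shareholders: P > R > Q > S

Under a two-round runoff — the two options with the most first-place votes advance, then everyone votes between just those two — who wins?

Round 1 first-place votes: S 311, R 269, Q 0, P 141.
S and R advance.
Runoff: S is preferred to R by 311 voters; R by 410.
R wins the runoff.

R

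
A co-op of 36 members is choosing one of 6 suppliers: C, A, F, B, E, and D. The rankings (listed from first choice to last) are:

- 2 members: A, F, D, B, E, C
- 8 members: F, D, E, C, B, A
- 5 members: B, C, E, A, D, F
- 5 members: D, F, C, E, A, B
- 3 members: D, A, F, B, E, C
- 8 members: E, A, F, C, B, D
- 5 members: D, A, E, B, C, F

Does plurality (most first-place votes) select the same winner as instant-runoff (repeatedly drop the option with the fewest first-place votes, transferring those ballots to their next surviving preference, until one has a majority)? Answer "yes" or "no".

yes

Plurality — first-place votes: C 0, A 2, F 8, B 5, E 8, D 13. Winner: D.
Instant-runoff — R1 C 0, A 2, F 8, B 5, E 8, D 13 (C out); R2 A 2, F 8, B 5, E 8, D 13 (A out); R3 F 10, B 5, E 8, D 13 (B out); R4 F 10, E 13, D 13 (F out); R5 E 13, D 23 (D winner). Winner: D.
The two methods agree.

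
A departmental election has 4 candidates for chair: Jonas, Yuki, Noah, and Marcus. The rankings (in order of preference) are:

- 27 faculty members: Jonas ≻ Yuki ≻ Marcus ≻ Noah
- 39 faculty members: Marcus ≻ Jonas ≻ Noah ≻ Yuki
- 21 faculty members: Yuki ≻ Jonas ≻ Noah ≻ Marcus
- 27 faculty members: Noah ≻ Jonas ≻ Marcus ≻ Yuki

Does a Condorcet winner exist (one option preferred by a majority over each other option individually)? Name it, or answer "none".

Jonas

Jonas vs Yuki: 93–21 for Jonas.
Jonas vs Noah: 87–27 for Jonas.
Jonas vs Marcus: 75–39 for Jonas.
Jonas beats every other option head-to-head.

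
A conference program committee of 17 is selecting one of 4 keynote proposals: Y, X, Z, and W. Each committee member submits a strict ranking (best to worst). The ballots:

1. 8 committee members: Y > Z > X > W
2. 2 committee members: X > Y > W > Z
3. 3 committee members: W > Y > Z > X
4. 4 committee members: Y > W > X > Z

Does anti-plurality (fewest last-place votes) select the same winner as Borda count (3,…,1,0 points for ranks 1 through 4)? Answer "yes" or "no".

Anti-plurality — last-place votes: Y 0, X 3, Z 6, W 8. Winner: Y.
Borda — scores: Y 46, X 18, Z 19, W 19. Winner: Y.
The two methods agree.

yes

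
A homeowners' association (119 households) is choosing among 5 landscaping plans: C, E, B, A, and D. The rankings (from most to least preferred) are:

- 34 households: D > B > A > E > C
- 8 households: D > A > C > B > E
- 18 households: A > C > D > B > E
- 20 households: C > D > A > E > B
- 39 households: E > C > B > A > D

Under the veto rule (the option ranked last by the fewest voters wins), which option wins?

A

Last-place votes: C 34, E 26, B 20, A 0, D 39.
A is ranked last by the fewest voters, so A wins.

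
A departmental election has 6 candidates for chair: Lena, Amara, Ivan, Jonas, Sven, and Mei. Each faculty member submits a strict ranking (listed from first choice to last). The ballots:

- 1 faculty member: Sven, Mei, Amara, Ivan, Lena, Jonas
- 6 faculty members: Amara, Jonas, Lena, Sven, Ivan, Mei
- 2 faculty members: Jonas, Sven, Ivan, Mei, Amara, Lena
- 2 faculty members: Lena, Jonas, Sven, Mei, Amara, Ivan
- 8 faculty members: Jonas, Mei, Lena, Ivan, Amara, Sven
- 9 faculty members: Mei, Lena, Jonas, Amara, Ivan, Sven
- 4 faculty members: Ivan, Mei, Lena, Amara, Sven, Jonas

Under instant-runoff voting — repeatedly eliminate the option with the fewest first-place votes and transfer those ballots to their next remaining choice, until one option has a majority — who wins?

Jonas

Round 1: Lena 2, Amara 6, Ivan 4, Jonas 10, Sven 1, Mei 9. Eliminate Sven.
Round 2: Lena 2, Amara 6, Ivan 4, Jonas 10, Mei 10. Eliminate Lena.
Round 3: Amara 6, Ivan 4, Jonas 12, Mei 10. Eliminate Ivan.
Round 4: Amara 6, Jonas 12, Mei 14. Eliminate Amara.
Round 5: Jonas 18, Mei 14. Jonas has a majority.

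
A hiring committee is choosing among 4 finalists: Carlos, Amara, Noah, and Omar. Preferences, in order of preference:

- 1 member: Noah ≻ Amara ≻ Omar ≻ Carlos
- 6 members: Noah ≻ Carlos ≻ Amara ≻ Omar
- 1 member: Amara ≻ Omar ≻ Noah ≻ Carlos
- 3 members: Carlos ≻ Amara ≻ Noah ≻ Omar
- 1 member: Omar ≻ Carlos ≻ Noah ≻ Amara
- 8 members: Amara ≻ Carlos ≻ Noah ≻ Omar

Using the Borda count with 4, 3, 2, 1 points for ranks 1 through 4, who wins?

Carlos: 1·1 + 6·3 + 1·1 + 3·4 + 1·3 + 8·3 = 59
Amara: 1·3 + 6·2 + 1·4 + 3·3 + 1·1 + 8·4 = 61
Noah: 1·4 + 6·4 + 1·2 + 3·2 + 1·2 + 8·2 = 54
Omar: 1·2 + 6·1 + 1·3 + 3·1 + 1·4 + 8·1 = 26
Amara has the highest Borda score (61).

Amara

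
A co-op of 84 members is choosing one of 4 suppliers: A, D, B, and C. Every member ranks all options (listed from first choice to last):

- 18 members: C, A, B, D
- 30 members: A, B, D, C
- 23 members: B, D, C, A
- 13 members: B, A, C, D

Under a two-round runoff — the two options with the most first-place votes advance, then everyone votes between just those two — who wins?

A

Round 1 first-place votes: A 30, D 0, B 36, C 18.
B and A advance.
Runoff: B is preferred to A by 36 voters; A by 48.
A wins the runoff.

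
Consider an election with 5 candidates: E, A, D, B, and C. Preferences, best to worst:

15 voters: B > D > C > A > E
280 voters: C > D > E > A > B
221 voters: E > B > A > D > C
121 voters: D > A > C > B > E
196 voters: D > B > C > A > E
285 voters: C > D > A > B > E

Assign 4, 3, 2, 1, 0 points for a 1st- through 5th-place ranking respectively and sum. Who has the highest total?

E: 15·0 + 280·2 + 221·4 + 121·0 + 196·0 + 285·0 = 1444
A: 15·1 + 280·1 + 221·2 + 121·3 + 196·1 + 285·2 = 1866
D: 15·3 + 280·3 + 221·1 + 121·4 + 196·4 + 285·3 = 3229
B: 15·4 + 280·0 + 221·3 + 121·1 + 196·3 + 285·1 = 1717
C: 15·2 + 280·4 + 221·0 + 121·2 + 196·2 + 285·4 = 2924
D has the highest Borda score (3229).

D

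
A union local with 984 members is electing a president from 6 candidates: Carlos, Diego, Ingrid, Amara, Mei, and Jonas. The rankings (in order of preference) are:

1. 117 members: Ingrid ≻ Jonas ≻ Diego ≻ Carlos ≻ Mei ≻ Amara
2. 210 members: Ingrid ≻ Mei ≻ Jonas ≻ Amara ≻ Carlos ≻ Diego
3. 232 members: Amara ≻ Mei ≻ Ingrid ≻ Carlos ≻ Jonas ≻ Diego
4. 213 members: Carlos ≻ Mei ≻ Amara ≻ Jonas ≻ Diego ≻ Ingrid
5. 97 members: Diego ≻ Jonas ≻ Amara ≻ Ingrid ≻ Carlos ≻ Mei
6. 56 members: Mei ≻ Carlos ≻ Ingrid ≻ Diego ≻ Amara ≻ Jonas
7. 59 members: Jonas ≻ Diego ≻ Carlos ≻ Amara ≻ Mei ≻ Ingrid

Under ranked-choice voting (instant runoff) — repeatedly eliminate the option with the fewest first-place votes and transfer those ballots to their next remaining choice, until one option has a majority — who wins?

Round 1: Carlos 213, Diego 97, Ingrid 327, Amara 232, Mei 56, Jonas 59. Eliminate Mei.
Round 2: Carlos 269, Diego 97, Ingrid 327, Amara 232, Jonas 59. Eliminate Jonas.
Round 3: Carlos 269, Diego 156, Ingrid 327, Amara 232. Eliminate Diego.
Round 4: Carlos 328, Ingrid 327, Amara 329. Eliminate Ingrid.
Round 5: Carlos 445, Amara 539. Amara has a majority.

Amara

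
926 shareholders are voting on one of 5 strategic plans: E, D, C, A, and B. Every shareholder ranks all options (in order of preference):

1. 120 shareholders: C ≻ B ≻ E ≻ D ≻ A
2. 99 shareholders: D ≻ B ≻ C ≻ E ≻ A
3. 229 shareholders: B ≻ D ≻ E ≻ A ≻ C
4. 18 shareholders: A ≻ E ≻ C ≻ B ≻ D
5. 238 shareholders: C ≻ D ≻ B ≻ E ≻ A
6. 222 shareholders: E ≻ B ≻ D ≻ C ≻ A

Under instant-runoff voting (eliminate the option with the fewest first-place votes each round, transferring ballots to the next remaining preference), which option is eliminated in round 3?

E

Round 1: E 222, D 99, C 358, A 18, B 229. Eliminate A.
Round 2: E 240, D 99, C 358, B 229. Eliminate D.
Round 3: E 240, C 358, B 328. Eliminate E.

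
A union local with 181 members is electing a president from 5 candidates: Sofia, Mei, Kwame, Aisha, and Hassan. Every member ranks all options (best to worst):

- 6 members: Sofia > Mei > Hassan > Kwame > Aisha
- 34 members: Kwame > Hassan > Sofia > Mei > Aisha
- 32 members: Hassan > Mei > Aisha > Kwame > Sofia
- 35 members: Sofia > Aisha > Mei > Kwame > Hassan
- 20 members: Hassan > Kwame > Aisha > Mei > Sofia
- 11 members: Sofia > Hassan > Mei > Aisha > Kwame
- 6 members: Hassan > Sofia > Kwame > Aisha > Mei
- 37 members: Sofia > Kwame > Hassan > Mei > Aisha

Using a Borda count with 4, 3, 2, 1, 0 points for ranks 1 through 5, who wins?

Hassan

Sofia: 6·4 + 34·2 + 32·0 + 35·4 + 20·0 + 11·4 + 6·3 + 37·4 = 442
Mei: 6·3 + 34·1 + 32·3 + 35·2 + 20·1 + 11·2 + 6·0 + 37·1 = 297
Kwame: 6·1 + 34·4 + 32·1 + 35·1 + 20·3 + 11·0 + 6·2 + 37·3 = 392
Aisha: 6·0 + 34·0 + 32·2 + 35·3 + 20·2 + 11·1 + 6·1 + 37·0 = 226
Hassan: 6·2 + 34·3 + 32·4 + 35·0 + 20·4 + 11·3 + 6·4 + 37·2 = 453
Hassan has the highest Borda score (453).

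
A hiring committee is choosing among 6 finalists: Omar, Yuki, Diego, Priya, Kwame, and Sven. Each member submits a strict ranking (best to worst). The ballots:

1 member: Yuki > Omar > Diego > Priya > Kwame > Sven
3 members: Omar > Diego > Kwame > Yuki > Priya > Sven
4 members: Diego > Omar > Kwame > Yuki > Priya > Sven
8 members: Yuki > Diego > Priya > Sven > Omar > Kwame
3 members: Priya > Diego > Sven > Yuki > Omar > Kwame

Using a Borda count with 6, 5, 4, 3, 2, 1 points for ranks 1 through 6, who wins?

Diego

Omar: 1·5 + 3·6 + 4·5 + 8·2 + 3·2 = 65
Yuki: 1·6 + 3·3 + 4·3 + 8·6 + 3·3 = 84
Diego: 1·4 + 3·5 + 4·6 + 8·5 + 3·5 = 98
Priya: 1·3 + 3·2 + 4·2 + 8·4 + 3·6 = 67
Kwame: 1·2 + 3·4 + 4·4 + 8·1 + 3·1 = 41
Sven: 1·1 + 3·1 + 4·1 + 8·3 + 3·4 = 44
Diego has the highest Borda score (98).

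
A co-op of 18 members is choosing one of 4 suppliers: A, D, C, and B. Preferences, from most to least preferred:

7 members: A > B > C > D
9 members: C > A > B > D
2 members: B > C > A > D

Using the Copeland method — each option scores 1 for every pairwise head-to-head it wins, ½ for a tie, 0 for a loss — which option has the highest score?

A: beats D and B; loses to C → score 2.
D: loses to A, C, and B → score 0.
C: beats A and D; ties B → score 2.5.
B: beats D; ties C; loses to A → score 1.5.
C has the best pairwise record.

C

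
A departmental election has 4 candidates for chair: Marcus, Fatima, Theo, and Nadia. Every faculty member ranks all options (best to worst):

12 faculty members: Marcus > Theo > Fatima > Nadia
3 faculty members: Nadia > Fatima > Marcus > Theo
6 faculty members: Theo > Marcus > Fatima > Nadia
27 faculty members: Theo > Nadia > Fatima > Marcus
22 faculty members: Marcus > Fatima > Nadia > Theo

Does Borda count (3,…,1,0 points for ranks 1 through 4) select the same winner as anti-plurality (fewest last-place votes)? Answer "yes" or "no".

no

Borda — scores: Marcus 117, Fatima 95, Theo 123, Nadia 85. Winner: Theo.
Anti-plurality — last-place votes: Marcus 27, Fatima 0, Theo 25, Nadia 18. Winner: Fatima.
The two methods disagree.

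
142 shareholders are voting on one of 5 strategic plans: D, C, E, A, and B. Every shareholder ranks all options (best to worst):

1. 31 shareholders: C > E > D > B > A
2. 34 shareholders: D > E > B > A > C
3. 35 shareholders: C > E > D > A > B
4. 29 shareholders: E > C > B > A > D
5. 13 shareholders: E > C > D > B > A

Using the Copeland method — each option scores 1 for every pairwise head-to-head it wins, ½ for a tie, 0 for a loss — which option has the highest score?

E

D: beats A and B; loses to C and E → score 2.
C: beats D, A, and B; loses to E → score 3.
E: beats D, C, A, and B → score 4.
A: loses to D, C, E, and B → score 0.
B: beats A; loses to D, C, and E → score 1.
E has the best pairwise record.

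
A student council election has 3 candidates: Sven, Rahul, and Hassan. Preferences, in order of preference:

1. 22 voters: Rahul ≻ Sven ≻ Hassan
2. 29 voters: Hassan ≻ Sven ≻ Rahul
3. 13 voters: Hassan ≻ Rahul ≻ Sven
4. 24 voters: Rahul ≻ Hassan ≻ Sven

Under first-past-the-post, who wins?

Rahul

First-place votes: Sven 0, Rahul 46, Hassan 42.
Rahul has the most first-place votes.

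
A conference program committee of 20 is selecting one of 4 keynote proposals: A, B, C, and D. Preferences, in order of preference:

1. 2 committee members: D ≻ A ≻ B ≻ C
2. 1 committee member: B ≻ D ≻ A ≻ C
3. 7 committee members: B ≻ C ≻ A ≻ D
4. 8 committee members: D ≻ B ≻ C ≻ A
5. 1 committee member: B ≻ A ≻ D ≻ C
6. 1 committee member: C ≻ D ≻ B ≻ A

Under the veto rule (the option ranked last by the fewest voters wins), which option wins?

B

Last-place votes: A 9, B 0, C 4, D 7.
B is ranked last by the fewest voters, so B wins.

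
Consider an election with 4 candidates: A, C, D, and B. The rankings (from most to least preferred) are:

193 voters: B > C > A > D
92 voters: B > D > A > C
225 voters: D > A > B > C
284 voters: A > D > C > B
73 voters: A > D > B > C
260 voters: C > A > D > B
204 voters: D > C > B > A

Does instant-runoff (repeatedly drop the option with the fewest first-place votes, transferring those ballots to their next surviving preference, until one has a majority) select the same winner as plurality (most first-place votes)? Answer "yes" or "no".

no

Instant-runoff — R1 A 357, C 260, D 429, B 285 (C out); R2 A 617, D 429, B 285 (B out); R3 A 810, D 521 (A winner). Winner: A.
Plurality — first-place votes: A 357, C 260, D 429, B 285. Winner: D.
The two methods disagree.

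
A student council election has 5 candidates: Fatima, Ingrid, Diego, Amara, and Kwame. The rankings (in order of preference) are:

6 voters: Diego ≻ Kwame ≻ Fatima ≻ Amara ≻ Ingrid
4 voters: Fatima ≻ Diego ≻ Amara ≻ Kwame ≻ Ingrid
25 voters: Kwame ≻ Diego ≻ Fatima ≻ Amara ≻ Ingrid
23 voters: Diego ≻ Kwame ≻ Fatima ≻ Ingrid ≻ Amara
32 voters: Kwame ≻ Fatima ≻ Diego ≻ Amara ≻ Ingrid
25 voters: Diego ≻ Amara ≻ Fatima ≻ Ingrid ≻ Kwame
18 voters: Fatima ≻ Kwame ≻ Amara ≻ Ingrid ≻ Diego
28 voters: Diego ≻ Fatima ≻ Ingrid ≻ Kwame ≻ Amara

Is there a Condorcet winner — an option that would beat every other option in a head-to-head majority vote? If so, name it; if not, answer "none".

Diego

Diego vs Fatima: 107–54 for Diego.
Diego vs Ingrid: 143–18 for Diego.
Diego vs Amara: 143–18 for Diego.
Diego vs Kwame: 86–75 for Diego.
Diego beats every other option head-to-head.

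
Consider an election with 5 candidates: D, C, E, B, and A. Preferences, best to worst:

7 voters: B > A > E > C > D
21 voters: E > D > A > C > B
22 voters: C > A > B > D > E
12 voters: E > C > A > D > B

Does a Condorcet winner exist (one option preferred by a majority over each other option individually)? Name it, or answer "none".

E vs D: 40–22 for E.
E vs C: 40–22 for E.
E vs B: 33–29 for E.
E vs A: 33–29 for E.
E beats every other option head-to-head.

E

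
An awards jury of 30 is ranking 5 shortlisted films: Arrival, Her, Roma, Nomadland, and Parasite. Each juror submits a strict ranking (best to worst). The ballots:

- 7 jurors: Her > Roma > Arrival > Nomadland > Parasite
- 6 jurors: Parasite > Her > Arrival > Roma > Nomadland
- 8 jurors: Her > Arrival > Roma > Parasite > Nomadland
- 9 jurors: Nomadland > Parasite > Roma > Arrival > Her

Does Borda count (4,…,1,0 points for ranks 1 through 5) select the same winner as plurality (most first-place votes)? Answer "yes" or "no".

yes

Borda — scores: Arrival 59, Her 78, Roma 61, Nomadland 43, Parasite 59. Winner: Her.
Plurality — first-place votes: Arrival 0, Her 15, Roma 0, Nomadland 9, Parasite 6. Winner: Her.
The two methods agree.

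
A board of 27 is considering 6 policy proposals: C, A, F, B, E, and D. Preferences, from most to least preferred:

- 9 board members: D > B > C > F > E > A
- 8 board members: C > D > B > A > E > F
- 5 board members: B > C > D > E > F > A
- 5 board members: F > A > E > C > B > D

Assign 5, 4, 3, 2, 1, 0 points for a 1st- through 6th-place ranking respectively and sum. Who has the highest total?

C

C: 9·3 + 8·5 + 5·4 + 5·2 = 97
A: 9·0 + 8·2 + 5·0 + 5·4 = 36
F: 9·2 + 8·0 + 5·1 + 5·5 = 48
B: 9·4 + 8·3 + 5·5 + 5·1 = 90
E: 9·1 + 8·1 + 5·2 + 5·3 = 42
D: 9·5 + 8·4 + 5·3 + 5·0 = 92
C has the highest Borda score (97).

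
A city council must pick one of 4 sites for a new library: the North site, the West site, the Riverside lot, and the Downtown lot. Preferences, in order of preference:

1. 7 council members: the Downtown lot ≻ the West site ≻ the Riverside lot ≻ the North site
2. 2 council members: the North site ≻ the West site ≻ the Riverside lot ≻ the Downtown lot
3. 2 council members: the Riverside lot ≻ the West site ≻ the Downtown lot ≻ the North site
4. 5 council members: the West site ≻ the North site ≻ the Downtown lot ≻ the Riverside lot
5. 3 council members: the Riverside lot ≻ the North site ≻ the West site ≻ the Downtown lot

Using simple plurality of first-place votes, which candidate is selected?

the Downtown lot

First-place votes: the North site 2, the West site 5, the Riverside lot 5, the Downtown lot 7.
the Downtown lot has the most first-place votes.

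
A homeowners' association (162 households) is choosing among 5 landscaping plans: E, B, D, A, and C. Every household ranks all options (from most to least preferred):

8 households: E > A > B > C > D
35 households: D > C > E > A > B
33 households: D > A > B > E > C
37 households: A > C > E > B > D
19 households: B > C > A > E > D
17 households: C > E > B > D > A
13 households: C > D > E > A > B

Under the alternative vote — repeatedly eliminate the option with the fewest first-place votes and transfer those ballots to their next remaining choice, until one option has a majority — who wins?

C

Round 1: E 8, B 19, D 68, A 37, C 30. Eliminate E.
Round 2: B 19, D 68, A 45, C 30. Eliminate B.
Round 3: D 68, A 45, C 49. Eliminate A.
Round 4: D 68, C 94. C has a majority.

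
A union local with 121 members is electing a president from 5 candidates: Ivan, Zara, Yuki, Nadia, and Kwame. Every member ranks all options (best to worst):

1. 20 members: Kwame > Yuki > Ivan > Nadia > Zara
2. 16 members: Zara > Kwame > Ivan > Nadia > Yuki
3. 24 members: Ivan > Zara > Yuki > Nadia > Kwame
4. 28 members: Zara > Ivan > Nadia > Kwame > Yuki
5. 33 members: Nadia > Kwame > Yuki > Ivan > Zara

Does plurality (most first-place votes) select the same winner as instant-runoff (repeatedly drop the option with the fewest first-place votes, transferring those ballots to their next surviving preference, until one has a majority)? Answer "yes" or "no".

no

Plurality — first-place votes: Ivan 24, Zara 44, Yuki 0, Nadia 33, Kwame 20. Winner: Zara.
Instant-runoff — R1 Ivan 24, Zara 44, Yuki 0, Nadia 33, Kwame 20 (Yuki out); R2 Ivan 24, Zara 44, Nadia 33, Kwame 20 (Kwame out); R3 Ivan 44, Zara 44, Nadia 33 (Nadia out); R4 Ivan 77, Zara 44 (Ivan winner). Winner: Ivan.
The two methods disagree.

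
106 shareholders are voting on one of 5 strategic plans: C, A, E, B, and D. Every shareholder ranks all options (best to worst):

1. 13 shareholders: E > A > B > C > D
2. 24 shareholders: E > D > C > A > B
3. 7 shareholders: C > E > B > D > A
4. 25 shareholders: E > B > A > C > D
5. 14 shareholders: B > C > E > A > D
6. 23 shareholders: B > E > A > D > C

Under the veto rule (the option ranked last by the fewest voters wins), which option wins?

Last-place votes: C 23, A 7, E 0, B 24, D 52.
E is ranked last by the fewest voters, so E wins.

E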